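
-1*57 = -57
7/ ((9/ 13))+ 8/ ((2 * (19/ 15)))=2269/ 171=13.27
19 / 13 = 1.46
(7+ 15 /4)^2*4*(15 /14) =27735 /56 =495.27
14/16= 7/8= 0.88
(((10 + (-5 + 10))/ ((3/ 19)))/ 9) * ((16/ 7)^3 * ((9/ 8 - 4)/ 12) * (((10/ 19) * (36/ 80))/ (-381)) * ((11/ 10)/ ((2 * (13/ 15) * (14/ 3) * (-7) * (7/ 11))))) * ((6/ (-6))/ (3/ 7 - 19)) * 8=-89056/ 360728641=-0.00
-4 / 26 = -2 / 13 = -0.15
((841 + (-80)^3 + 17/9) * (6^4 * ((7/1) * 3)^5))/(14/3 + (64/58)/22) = -1294606622509055856/2257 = -573596199605252.93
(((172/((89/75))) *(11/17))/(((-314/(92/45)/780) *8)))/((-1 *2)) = 7071350/237541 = 29.77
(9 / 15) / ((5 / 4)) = 12 / 25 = 0.48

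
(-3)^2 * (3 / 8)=27 / 8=3.38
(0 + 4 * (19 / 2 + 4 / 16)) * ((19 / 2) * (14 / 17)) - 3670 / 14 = 5114 / 119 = 42.97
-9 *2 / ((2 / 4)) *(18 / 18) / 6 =-6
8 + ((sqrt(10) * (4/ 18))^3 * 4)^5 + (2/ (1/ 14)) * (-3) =-76 + 335544320000000 * sqrt(10)/ 205891132094649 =-70.85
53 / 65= 0.82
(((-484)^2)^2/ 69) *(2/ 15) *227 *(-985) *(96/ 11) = -14277784370364416/ 69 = -206924411164701.68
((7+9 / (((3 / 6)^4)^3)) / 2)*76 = 1401098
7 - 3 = 4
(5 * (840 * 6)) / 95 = 5040 / 19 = 265.26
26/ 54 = 13/ 27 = 0.48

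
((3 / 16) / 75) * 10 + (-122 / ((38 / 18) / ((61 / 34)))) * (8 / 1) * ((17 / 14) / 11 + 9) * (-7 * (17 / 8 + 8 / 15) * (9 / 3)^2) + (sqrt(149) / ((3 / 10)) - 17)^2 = 147383345671 / 116280 - 340 * sqrt(149) / 3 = 1266103.22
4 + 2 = 6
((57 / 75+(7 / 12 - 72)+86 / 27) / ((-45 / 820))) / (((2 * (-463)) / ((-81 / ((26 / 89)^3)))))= 5265479023117 / 1220653200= 4313.66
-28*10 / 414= -140 / 207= -0.68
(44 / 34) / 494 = 11 / 4199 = 0.00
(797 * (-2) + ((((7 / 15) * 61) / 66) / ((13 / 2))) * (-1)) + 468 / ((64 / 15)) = -152831647 / 102960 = -1484.38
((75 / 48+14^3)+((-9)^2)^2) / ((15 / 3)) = 29781 / 16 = 1861.31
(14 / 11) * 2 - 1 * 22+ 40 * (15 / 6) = 886 / 11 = 80.55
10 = 10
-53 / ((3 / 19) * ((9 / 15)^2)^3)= -15734375 / 2187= -7194.50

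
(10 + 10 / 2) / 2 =15 / 2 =7.50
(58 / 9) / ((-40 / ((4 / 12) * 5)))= -0.27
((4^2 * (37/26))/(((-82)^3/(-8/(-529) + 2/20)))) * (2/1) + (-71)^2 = 11946406694452/2369848585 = 5041.00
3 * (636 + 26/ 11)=21066/ 11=1915.09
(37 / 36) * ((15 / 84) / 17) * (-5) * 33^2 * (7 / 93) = -111925 / 25296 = -4.42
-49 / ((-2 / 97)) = 4753 / 2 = 2376.50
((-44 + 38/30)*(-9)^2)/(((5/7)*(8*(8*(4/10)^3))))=-605745/512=-1183.10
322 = 322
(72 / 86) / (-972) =-1 / 1161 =-0.00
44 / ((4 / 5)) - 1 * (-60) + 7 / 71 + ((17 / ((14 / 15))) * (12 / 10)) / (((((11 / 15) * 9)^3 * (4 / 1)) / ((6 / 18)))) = 2741137739 / 23814252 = 115.10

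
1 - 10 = -9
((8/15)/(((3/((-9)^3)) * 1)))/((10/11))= -3564/25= -142.56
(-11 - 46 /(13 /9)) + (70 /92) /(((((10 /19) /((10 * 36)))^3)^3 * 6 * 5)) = 248522126912651697580068341 /299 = 831177681982112700936683.40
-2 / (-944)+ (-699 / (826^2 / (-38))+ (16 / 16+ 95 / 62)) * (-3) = -326202907 / 42301112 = -7.71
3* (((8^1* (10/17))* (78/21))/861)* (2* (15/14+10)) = 322400/239071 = 1.35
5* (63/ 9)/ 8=35/ 8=4.38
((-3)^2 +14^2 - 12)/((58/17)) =3281/58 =56.57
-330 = -330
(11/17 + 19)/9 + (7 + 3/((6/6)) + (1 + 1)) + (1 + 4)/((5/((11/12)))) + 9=14749/612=24.10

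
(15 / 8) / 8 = 15 / 64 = 0.23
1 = 1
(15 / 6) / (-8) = -5 / 16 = -0.31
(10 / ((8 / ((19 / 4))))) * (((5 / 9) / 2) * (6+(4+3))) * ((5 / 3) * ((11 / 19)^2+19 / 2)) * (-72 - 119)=-67128.80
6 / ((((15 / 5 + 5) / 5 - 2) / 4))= -60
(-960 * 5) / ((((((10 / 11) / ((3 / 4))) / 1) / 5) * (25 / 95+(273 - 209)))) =-11400 / 37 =-308.11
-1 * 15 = -15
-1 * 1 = -1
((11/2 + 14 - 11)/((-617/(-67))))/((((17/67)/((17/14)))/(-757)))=-57768941/17276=-3343.88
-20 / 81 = -0.25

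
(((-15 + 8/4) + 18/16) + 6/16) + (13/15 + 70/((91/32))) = 13.98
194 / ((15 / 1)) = 194 / 15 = 12.93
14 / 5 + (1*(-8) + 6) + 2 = 14 / 5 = 2.80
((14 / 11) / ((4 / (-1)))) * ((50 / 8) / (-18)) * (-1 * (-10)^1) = 875 / 792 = 1.10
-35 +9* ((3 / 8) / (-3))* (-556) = 1181 / 2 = 590.50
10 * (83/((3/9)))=2490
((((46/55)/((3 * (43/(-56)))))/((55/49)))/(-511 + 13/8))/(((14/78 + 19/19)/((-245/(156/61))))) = -16403632/318033375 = -0.05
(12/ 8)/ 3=1/ 2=0.50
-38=-38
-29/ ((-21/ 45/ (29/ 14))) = 128.72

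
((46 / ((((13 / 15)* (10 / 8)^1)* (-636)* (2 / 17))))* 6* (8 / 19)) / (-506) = 408 / 144001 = 0.00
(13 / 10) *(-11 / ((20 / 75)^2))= -6435 / 32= -201.09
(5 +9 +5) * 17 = 323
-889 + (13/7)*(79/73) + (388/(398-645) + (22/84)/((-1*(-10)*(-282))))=-271086254483/305084520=-888.56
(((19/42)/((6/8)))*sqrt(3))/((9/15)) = 190*sqrt(3)/189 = 1.74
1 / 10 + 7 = 71 / 10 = 7.10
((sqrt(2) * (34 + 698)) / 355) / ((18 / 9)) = 366 * sqrt(2) / 355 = 1.46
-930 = -930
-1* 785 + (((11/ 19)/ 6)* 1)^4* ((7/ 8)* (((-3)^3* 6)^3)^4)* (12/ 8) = 4844458341700404692262900271/ 130321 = 37173274773063471675807.43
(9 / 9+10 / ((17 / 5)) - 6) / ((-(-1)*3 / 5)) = -175 / 51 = -3.43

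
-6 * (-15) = 90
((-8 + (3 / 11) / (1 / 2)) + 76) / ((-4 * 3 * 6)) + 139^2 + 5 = 7652719 / 396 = 19325.05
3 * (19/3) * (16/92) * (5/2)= 190/23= 8.26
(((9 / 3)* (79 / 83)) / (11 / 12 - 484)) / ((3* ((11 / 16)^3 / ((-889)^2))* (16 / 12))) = -2301617074176 / 640411981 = -3593.96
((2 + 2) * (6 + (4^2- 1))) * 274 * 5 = 115080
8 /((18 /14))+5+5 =146 /9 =16.22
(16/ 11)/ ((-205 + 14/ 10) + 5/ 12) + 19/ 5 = 2543119/ 670505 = 3.79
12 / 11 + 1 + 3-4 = 12 / 11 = 1.09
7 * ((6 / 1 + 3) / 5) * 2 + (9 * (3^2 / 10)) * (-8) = -198 / 5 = -39.60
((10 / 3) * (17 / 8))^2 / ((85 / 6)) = 85 / 24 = 3.54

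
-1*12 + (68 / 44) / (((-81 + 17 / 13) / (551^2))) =-67232573 / 11396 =-5899.66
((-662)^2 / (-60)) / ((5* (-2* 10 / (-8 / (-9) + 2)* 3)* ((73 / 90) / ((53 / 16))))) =75487529 / 262800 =287.24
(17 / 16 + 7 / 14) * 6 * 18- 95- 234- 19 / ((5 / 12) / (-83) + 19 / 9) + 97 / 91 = -55042901 / 327236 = -168.21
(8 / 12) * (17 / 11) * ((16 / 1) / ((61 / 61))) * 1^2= 544 / 33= 16.48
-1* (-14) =14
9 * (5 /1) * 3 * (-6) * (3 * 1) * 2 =-4860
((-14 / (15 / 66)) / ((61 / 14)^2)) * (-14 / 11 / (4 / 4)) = 76832 / 18605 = 4.13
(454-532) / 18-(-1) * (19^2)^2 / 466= 384905 / 1398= 275.33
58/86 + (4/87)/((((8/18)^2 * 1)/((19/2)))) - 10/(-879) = 25403533/8768904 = 2.90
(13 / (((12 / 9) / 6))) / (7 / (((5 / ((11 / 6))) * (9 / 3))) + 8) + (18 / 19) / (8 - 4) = 207243 / 30286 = 6.84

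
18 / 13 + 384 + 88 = 6154 / 13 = 473.38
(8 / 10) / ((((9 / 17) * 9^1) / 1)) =68 / 405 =0.17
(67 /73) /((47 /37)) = 2479 /3431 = 0.72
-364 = -364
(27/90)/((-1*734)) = -3/7340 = -0.00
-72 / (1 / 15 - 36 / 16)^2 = -259200 / 17161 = -15.10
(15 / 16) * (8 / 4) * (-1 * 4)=-15 / 2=-7.50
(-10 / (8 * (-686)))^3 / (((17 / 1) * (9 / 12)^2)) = 125 / 197571259872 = 0.00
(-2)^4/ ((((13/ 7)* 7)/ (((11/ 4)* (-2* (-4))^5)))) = 1441792/ 13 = 110907.08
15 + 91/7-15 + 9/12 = 55/4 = 13.75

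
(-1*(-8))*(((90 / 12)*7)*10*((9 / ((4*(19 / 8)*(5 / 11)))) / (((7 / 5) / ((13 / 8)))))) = 193050 / 19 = 10160.53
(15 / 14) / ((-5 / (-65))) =195 / 14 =13.93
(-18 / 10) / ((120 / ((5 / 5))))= -3 / 200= -0.02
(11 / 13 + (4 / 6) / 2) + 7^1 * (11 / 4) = 3187 / 156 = 20.43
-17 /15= -1.13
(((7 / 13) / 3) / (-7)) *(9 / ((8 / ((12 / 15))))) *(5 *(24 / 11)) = -36 / 143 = -0.25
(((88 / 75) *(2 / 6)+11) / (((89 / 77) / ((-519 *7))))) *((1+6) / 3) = -1672944427 / 20025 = -83542.79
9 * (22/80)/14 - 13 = -7181/560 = -12.82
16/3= 5.33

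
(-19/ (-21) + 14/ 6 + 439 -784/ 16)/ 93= 8258/ 1953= 4.23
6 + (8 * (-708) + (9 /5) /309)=-2913867 /515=-5657.99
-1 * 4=-4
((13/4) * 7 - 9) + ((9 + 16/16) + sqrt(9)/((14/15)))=755/28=26.96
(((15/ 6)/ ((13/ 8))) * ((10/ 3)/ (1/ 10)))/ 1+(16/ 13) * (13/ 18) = 6104/ 117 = 52.17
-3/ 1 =-3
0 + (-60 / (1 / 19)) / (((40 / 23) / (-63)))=82593 / 2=41296.50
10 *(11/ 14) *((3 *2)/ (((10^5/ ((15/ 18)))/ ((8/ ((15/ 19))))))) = 209/ 52500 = 0.00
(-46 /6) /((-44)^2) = -23 /5808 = -0.00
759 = 759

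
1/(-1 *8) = -1/8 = -0.12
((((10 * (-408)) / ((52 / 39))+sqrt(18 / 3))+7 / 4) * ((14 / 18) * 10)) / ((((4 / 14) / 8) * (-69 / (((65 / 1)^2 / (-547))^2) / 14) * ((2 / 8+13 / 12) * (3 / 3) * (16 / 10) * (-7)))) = -267499202140625 / 495490104+21867015625 * sqrt(6) / 123872526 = -539435.50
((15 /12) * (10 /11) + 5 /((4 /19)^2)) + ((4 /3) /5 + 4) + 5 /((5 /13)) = 346409 /2640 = 131.22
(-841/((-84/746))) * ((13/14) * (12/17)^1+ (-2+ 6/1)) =86892961/2499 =34771.09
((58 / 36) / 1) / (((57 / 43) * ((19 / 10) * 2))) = 6235 / 19494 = 0.32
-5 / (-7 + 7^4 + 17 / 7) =-7 / 3355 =-0.00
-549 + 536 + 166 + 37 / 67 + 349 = 33671 / 67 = 502.55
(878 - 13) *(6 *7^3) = 1780170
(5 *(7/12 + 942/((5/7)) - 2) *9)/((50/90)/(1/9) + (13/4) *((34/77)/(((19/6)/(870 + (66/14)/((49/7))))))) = 16999066623/114576016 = 148.36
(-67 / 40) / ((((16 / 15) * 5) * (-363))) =67 / 77440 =0.00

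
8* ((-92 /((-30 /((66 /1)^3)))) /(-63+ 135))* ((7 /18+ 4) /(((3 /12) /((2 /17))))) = 154779328 /765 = 202325.92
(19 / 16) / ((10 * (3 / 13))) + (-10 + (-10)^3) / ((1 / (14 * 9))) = -127259.49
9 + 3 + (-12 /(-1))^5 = 248844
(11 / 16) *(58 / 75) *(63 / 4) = 6699 / 800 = 8.37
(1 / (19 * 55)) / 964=1 / 1007380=0.00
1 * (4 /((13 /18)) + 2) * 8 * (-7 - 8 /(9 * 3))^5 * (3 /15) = -249410.66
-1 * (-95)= 95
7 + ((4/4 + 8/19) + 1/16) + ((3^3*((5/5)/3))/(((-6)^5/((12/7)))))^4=10400482923283/1225958436864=8.48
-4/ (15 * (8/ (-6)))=1/ 5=0.20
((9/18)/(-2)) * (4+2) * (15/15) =-1.50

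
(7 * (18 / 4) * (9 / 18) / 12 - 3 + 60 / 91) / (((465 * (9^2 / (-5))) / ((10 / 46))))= 2495 / 84088368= 0.00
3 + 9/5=24/5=4.80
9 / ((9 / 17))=17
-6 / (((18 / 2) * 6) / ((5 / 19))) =-5 / 171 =-0.03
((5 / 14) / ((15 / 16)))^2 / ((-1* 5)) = -64 / 2205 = -0.03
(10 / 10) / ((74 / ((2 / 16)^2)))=1 / 4736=0.00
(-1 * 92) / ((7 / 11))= -1012 / 7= -144.57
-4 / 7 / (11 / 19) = -0.99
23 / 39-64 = -63.41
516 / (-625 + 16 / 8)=-516 / 623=-0.83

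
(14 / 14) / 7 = 1 / 7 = 0.14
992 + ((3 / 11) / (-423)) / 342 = 526198463 / 530442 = 992.00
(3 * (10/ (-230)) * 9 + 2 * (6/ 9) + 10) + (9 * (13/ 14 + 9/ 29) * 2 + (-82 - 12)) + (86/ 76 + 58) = -1281967/ 532266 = -2.41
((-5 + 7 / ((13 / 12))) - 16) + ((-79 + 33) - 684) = -9679 / 13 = -744.54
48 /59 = 0.81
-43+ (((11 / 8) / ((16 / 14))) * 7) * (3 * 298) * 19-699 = 4553983 / 32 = 142311.97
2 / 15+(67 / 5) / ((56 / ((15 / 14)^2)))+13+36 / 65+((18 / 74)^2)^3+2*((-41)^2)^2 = 31035271542753711747901 / 5491475547710880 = 5651535.96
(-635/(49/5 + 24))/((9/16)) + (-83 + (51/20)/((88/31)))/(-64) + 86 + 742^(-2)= 1270654794337339/23581404887040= 53.88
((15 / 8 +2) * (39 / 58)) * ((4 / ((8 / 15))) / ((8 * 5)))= 3627 / 7424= 0.49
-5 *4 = -20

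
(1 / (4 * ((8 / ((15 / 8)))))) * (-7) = -105 / 256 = -0.41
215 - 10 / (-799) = 171795 / 799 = 215.01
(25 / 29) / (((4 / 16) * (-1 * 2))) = -50 / 29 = -1.72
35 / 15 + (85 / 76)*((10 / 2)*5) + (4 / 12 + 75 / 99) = 78713 / 2508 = 31.38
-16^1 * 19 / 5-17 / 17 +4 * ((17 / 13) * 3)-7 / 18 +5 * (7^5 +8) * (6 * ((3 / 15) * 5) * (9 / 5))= 1062317299 / 1170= 907963.50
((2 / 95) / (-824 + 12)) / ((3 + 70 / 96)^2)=-1152 / 617910685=-0.00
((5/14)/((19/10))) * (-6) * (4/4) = -150/133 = -1.13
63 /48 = 21 /16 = 1.31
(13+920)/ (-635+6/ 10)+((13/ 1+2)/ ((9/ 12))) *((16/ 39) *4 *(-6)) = -629305/ 3172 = -198.39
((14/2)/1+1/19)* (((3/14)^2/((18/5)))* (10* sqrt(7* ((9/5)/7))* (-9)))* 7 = -9045* sqrt(5)/266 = -76.03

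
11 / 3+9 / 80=907 / 240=3.78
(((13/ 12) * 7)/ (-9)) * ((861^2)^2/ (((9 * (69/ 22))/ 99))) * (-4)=149411609889542/ 23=6496156951719.22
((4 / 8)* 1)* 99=99 / 2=49.50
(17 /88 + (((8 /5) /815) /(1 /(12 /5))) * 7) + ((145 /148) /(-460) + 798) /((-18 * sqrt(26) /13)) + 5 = 9370511 /1793000-10865539 * sqrt(26) /490176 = -107.80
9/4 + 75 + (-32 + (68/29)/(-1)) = 4977/116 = 42.91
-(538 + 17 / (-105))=-56473 / 105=-537.84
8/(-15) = -8/15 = -0.53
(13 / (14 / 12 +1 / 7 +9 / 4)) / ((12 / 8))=56 / 23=2.43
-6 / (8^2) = -3 / 32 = -0.09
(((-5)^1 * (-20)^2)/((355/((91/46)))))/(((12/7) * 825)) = -1274/161667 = -0.01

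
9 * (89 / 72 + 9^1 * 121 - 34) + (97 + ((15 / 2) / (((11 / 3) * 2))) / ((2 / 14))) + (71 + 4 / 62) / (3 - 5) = 26119923 / 2728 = 9574.75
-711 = -711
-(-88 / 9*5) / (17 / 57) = 8360 / 51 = 163.92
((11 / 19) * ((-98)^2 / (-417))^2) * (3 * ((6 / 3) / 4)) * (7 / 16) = 443889677 / 2202594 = 201.53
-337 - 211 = -548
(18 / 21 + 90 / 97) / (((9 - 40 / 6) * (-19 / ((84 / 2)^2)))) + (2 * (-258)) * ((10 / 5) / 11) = -3341832 / 20273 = -164.84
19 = 19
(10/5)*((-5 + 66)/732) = 1/6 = 0.17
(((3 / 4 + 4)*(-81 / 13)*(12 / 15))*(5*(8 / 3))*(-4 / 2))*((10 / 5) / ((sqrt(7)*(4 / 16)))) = 65664*sqrt(7) / 91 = 1909.13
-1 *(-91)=91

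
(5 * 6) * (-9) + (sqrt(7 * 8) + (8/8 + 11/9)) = -2410/9 + 2 * sqrt(14) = -260.29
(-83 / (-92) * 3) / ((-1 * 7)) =-0.39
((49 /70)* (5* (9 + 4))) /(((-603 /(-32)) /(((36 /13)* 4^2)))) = 7168 /67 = 106.99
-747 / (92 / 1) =-747 / 92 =-8.12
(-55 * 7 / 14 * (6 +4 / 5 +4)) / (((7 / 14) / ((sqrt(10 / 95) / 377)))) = -594 * sqrt(38) / 7163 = -0.51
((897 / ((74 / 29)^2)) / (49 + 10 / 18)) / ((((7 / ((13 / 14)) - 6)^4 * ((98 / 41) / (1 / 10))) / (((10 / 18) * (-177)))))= -156357591183729 / 76590402560000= -2.04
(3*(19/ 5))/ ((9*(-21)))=-19/ 315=-0.06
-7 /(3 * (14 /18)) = -3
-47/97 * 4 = -188/97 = -1.94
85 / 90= 17 / 18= 0.94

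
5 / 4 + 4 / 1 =21 / 4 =5.25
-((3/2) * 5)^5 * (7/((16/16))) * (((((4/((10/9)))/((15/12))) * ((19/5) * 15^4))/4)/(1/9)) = -3313202484375/16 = -207075155273.44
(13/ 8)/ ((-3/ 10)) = -65/ 12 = -5.42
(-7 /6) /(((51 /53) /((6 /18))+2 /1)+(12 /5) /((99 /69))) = -20405 /114726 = -0.18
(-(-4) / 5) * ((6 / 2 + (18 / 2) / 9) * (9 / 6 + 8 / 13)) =88 / 13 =6.77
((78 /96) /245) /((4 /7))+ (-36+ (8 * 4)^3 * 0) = -80627 /2240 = -35.99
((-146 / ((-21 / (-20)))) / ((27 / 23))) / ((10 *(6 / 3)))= -3358 / 567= -5.92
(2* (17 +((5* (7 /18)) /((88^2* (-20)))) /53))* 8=502368761 /1846944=272.00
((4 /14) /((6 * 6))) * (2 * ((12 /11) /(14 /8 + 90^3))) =16 /673597617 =0.00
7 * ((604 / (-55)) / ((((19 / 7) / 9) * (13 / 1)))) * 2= -532728 / 13585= -39.21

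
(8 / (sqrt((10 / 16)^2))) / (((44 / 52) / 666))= 554112 / 55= 10074.76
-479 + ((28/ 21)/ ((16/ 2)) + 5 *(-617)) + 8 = -21335/ 6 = -3555.83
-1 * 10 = -10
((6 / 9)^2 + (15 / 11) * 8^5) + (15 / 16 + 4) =44689.02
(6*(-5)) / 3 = -10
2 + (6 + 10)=18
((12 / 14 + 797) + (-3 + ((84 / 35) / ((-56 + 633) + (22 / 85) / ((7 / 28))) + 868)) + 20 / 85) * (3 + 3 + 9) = 20836795800 / 835261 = 24946.45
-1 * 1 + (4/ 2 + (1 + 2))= 4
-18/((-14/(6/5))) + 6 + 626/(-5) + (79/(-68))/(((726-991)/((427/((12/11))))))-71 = -186.94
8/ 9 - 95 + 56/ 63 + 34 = -533/ 9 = -59.22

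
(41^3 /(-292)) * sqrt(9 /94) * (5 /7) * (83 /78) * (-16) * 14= 57204430 * sqrt(94) /44603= 12434.53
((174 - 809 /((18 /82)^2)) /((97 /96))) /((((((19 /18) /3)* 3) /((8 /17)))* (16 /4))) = -172266880 /93993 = -1832.76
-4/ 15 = -0.27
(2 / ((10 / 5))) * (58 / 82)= 29 / 41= 0.71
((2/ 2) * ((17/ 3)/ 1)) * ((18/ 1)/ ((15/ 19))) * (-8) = -5168/ 5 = -1033.60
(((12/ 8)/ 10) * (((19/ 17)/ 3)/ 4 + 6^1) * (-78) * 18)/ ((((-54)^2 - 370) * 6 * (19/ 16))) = -145431/ 2055895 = -0.07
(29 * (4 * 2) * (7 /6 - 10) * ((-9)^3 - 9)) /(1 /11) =16636488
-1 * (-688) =688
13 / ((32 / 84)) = 34.12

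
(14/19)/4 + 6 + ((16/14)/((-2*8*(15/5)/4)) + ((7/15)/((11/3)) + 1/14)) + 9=335488/21945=15.29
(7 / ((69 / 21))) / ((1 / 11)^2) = 5929 / 23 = 257.78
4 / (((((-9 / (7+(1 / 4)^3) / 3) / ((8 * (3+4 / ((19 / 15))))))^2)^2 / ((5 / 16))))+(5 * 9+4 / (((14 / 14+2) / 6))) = 470125600317924197 / 2135179264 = 220180857.06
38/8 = 19/4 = 4.75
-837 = -837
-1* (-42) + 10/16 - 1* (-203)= 1965/8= 245.62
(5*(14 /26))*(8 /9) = 280 /117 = 2.39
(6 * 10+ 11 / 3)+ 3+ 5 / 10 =403 / 6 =67.17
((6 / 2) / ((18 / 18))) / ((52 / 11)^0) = 3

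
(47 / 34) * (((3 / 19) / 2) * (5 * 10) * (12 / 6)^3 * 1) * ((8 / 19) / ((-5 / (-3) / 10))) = 676800 / 6137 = 110.28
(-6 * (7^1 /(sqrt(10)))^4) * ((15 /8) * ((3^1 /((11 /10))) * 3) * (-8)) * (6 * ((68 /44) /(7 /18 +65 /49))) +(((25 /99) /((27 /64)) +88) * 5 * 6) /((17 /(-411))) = 154764340948 /4942971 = 31309.98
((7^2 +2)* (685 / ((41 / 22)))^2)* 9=62011391.49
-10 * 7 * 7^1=-490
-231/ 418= -21/ 38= -0.55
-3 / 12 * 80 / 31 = -20 / 31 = -0.65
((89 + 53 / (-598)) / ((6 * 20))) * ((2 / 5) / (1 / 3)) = 53169 / 59800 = 0.89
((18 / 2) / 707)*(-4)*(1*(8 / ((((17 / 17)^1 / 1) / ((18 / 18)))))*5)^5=-3686400000 / 707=-5214144.27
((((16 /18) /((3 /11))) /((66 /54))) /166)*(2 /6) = 0.01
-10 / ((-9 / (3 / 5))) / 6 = 0.11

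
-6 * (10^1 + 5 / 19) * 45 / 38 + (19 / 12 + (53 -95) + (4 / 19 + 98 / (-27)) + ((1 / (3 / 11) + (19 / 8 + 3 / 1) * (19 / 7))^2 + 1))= 6648893683 / 30566592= 217.52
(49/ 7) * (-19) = -133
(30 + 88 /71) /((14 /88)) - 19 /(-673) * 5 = 65726631 /334481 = 196.50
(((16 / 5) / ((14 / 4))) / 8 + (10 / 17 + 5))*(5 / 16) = 3393 / 1904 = 1.78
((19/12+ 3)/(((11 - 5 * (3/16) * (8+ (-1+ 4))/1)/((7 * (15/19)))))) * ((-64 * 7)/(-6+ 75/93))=1388800/437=3178.03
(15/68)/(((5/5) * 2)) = 15/136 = 0.11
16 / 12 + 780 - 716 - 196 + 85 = -137 / 3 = -45.67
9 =9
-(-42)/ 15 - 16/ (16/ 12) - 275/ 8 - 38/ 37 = -66011/ 1480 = -44.60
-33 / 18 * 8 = -44 / 3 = -14.67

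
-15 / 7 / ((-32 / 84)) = 45 / 8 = 5.62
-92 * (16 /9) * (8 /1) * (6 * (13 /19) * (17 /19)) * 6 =-10409984 /361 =-28836.52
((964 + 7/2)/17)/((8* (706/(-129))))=-1.30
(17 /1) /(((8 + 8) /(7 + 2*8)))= 391 /16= 24.44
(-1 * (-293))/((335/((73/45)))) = 21389/15075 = 1.42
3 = 3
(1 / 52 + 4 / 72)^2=1225 / 219024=0.01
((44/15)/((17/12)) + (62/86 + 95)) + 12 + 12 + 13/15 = 1344947/10965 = 122.66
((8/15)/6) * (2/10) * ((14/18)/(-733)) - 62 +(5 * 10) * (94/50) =32.00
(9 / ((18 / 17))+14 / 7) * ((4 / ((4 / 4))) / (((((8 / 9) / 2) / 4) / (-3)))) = -1134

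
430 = 430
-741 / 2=-370.50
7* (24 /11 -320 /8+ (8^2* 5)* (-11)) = -273952 /11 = -24904.73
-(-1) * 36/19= 36/19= 1.89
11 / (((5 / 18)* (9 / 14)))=308 / 5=61.60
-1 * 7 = -7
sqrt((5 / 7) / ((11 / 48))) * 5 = 20 * sqrt(1155) / 77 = 8.83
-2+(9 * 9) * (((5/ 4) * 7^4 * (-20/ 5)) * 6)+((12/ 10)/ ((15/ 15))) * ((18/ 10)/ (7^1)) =-1021025546/ 175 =-5834431.69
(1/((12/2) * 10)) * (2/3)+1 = 1.01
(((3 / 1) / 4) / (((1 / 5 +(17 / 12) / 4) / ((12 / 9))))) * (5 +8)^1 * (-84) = -37440 / 19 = -1970.53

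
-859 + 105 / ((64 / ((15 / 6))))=-109427 / 128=-854.90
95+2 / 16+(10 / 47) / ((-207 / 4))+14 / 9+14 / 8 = 7660727 / 77832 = 98.43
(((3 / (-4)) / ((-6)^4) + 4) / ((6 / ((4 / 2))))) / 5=6911 / 25920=0.27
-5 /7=-0.71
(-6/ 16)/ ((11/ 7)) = -21/ 88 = -0.24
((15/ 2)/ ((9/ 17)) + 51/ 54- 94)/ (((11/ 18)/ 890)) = -1263800/ 11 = -114890.91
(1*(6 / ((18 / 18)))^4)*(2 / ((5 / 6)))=15552 / 5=3110.40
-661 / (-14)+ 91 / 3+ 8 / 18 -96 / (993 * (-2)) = 3254753 / 41706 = 78.04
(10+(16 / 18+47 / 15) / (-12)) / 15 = 5219 / 8100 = 0.64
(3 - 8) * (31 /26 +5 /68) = -5595 /884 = -6.33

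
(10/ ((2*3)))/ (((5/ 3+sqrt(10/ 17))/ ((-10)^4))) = 850000/ 67 - 30000*sqrt(170)/ 67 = 6848.48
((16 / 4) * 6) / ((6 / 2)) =8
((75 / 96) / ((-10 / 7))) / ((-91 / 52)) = 5 / 16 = 0.31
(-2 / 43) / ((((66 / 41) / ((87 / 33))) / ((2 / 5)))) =-2378 / 78045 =-0.03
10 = 10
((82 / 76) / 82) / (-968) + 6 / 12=36783 / 73568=0.50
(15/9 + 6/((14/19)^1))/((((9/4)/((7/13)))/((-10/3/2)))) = -4120/1053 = -3.91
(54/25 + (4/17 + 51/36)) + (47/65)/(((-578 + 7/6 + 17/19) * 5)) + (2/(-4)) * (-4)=25298715749/4353059100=5.81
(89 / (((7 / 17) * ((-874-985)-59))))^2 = 2289169 / 180257476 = 0.01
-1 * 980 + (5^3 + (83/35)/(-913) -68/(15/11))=-1045124/1155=-904.87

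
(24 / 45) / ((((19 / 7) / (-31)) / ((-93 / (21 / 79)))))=607352 / 285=2131.06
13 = 13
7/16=0.44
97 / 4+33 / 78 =1283 / 52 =24.67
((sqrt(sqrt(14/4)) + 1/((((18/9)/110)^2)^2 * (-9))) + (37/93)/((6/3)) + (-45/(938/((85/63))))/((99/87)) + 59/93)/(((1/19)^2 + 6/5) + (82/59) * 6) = -35191940288881175/330265699533 + 106495 * 2^(3/4) * 7^(1/4)/2032298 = -106556.31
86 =86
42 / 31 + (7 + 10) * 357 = 188181 / 31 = 6070.35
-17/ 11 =-1.55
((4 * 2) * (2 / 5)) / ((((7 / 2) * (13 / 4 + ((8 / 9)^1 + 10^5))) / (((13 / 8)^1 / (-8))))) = -234 / 126005215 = -0.00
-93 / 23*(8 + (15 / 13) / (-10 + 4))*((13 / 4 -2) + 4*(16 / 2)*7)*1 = -17009979 / 2392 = -7111.20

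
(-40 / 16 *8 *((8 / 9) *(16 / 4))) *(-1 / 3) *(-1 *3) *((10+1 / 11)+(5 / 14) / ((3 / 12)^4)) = -5002880 / 693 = -7219.16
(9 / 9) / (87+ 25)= 1 / 112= 0.01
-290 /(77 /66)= -1740 /7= -248.57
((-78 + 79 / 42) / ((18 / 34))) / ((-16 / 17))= 923933 / 6048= 152.77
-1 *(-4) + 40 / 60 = 14 / 3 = 4.67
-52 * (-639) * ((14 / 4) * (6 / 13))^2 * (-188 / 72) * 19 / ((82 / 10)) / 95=-5522.02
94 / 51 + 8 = 502 / 51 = 9.84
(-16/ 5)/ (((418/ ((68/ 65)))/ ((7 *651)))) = -2479008/ 67925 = -36.50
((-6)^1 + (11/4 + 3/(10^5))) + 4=75003/100000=0.75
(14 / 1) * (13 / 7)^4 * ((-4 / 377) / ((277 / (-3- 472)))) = 8348600 / 2755319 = 3.03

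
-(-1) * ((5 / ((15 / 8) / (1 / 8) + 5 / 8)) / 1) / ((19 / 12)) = 96 / 475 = 0.20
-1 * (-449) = 449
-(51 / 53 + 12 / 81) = -1589 / 1431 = -1.11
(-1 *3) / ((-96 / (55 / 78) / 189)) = 3465 / 832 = 4.16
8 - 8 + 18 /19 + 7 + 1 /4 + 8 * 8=5487 /76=72.20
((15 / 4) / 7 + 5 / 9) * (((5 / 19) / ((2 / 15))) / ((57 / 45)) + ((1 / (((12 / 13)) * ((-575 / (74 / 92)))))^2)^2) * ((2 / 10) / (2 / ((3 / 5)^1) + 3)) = 0.05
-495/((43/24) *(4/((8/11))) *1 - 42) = 23760/1543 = 15.40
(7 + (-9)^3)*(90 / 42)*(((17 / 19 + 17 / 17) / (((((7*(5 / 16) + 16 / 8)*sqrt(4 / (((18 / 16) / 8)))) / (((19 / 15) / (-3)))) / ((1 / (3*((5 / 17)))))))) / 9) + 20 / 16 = 231559 / 28140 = 8.23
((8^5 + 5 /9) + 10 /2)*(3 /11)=294962 /33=8938.24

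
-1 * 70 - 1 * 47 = -117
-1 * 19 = -19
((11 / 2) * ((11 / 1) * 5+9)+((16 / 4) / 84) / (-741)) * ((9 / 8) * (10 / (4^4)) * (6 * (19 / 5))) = 16432413 / 46592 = 352.69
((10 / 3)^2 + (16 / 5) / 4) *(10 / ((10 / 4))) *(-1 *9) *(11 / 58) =-11792 / 145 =-81.32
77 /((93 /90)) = 2310 /31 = 74.52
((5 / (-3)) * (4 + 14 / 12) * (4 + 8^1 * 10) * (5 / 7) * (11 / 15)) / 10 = -341 / 9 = -37.89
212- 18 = 194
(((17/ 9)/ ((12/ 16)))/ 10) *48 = 544/ 45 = 12.09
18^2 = 324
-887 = -887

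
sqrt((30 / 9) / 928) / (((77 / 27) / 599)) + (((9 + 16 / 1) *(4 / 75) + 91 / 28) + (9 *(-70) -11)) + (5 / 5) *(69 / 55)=-622.57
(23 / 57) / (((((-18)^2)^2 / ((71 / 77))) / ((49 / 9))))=11431 / 592379568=0.00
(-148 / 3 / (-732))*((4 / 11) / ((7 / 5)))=740 / 42273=0.02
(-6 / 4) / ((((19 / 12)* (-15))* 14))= 3 / 665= 0.00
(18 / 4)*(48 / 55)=3.93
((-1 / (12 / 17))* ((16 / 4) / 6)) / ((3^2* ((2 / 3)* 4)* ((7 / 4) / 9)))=-17 / 84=-0.20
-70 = -70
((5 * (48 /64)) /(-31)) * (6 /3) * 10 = -75 /31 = -2.42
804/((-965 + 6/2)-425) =-804/1387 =-0.58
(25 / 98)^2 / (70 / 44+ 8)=6875 / 1013222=0.01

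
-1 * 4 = -4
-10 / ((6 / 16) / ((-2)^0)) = -80 / 3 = -26.67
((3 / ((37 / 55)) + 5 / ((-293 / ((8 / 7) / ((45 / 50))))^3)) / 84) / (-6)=-0.01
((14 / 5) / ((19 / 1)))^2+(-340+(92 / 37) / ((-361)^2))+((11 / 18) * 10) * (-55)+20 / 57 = -733123781677 / 1084922325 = -675.74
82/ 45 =1.82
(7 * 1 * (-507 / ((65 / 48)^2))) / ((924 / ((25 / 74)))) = -288 / 407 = -0.71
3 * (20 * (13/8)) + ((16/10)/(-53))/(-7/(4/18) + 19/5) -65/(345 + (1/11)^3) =656029226831/6741456476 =97.31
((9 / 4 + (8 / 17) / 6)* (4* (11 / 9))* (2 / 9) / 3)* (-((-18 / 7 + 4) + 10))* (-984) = 274208000 / 28917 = 9482.59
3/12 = 1/4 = 0.25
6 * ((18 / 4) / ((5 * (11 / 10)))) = 54 / 11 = 4.91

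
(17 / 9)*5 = 85 / 9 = 9.44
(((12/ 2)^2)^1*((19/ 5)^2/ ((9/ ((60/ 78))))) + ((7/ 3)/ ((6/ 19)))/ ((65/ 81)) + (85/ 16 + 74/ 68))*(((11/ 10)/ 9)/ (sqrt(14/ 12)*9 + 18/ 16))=-3892141/ 43956900 + 3892141*sqrt(42)/ 32967675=0.68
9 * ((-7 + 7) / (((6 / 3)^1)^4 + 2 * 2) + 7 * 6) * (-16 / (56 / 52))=-5616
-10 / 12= -5 / 6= -0.83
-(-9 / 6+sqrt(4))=-1 / 2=-0.50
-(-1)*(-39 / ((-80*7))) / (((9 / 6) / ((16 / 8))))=13 / 140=0.09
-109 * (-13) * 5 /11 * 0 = 0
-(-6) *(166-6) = 960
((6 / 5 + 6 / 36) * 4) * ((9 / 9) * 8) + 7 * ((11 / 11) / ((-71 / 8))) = 45736 / 1065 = 42.94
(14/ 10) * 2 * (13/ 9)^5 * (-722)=-3753029644/ 295245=-12711.58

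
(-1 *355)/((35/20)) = -1420/7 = -202.86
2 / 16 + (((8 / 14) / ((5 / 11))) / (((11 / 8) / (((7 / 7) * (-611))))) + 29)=-148261 / 280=-529.50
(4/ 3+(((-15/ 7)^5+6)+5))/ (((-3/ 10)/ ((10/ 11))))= 165626600/ 1663893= 99.54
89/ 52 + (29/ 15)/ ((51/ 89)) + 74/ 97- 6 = -585431/ 3858660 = -0.15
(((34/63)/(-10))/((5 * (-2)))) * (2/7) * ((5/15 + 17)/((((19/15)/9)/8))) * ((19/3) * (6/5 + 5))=219232/3675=59.65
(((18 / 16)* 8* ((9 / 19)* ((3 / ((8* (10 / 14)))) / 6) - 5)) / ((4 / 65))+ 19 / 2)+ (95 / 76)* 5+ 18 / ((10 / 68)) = -3569193 / 6080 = -587.04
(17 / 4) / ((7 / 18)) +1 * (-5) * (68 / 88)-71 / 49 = 3027 / 539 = 5.62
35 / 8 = 4.38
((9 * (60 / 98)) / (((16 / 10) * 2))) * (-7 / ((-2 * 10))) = 135 / 224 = 0.60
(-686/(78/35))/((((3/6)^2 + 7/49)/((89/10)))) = -2991646/429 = -6973.53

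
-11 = -11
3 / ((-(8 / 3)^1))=-9 / 8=-1.12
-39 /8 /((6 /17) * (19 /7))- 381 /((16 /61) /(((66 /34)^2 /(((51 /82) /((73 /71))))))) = -960054586703 /106042192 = -9053.52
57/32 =1.78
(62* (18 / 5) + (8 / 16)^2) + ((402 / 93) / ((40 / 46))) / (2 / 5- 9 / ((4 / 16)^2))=12431949 / 55645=223.42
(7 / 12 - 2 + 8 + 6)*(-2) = -151 / 6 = -25.17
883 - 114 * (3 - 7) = 1339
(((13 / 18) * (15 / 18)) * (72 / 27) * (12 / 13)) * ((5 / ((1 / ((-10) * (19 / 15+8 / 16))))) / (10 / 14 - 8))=74200 / 4131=17.96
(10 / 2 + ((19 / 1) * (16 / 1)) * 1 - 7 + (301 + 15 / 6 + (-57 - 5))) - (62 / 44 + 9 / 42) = 83449 / 154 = 541.88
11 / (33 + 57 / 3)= 11 / 52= 0.21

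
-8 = -8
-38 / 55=-0.69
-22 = -22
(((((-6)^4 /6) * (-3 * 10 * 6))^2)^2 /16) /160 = 892616806656000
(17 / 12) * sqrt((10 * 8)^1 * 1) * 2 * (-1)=-25.34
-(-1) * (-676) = -676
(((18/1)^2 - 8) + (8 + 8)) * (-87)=-28884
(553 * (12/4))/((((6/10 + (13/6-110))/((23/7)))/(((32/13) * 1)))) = -5232960/41821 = -125.13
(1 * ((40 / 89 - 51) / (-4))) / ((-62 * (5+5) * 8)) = -4499 / 1765760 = -0.00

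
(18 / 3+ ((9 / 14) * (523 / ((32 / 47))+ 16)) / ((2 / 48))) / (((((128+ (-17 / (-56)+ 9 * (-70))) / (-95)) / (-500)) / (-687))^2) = 179654409259458000000 / 3508129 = 51210890266423.50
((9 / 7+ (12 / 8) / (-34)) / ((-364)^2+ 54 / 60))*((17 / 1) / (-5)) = -591 / 18549566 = -0.00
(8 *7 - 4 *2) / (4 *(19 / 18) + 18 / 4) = 864 / 157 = 5.50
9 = 9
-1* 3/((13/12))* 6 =-16.62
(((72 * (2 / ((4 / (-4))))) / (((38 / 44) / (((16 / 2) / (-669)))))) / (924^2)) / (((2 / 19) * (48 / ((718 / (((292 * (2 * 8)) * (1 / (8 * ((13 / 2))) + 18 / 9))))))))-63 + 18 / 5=-59.40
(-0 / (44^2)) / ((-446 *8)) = 0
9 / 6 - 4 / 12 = 7 / 6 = 1.17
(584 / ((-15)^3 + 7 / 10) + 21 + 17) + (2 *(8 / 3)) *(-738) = -131536054 / 33743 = -3898.17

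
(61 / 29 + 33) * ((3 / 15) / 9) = 1018 / 1305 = 0.78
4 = 4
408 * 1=408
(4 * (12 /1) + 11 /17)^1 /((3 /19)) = 15713 /51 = 308.10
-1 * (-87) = 87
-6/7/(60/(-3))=3/70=0.04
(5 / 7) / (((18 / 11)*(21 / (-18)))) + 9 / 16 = 443 / 2352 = 0.19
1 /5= 0.20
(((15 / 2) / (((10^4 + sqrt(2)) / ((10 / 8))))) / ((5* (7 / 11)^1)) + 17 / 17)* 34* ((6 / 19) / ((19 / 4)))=285684144288 / 126349997473-8415* sqrt(2) / 126349997473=2.26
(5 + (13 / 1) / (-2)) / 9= -1 / 6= -0.17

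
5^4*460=287500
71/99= 0.72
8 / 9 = 0.89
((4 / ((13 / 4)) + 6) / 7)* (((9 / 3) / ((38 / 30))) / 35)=0.07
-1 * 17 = -17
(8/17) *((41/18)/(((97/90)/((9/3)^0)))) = 1640/1649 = 0.99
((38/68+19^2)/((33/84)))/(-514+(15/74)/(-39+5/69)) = -2012216584/1123823041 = -1.79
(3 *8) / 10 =12 / 5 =2.40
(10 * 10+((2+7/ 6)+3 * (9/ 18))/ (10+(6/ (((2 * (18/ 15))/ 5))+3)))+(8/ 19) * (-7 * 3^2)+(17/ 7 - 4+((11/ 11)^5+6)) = 1609306/ 20349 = 79.09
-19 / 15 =-1.27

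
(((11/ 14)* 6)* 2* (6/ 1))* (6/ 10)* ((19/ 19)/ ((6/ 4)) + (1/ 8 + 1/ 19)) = 1089/ 38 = 28.66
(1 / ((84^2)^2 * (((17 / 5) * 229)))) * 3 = 5 / 64607106816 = 0.00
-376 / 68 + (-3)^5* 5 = -20749 / 17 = -1220.53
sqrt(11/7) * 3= 3 * sqrt(77)/7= 3.76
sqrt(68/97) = 2 * sqrt(1649)/97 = 0.84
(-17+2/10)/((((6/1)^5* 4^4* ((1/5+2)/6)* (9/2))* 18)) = -7/24634368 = -0.00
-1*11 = -11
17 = 17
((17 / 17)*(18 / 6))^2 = 9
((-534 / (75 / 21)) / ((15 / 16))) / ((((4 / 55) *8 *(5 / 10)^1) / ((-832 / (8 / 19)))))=27083056 / 25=1083322.24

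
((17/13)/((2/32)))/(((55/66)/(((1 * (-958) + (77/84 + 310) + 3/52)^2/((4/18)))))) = 519591880896/10985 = 47300125.71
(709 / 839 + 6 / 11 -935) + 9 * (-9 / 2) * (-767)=30129.89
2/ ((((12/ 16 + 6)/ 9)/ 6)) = 16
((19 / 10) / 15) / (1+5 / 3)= 19 / 400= 0.05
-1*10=-10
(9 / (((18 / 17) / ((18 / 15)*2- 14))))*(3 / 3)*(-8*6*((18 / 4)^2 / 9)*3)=159732 / 5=31946.40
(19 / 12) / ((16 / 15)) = 95 / 64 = 1.48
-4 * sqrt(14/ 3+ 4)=-4 * sqrt(78)/ 3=-11.78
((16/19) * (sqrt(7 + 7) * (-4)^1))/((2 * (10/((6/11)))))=-96 * sqrt(14)/1045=-0.34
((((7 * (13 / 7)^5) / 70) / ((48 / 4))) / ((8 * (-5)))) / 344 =-371293 / 27751718400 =-0.00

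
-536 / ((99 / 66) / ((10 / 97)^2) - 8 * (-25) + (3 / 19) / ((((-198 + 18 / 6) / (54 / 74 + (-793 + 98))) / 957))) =-3966400 / 6505519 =-0.61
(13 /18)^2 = 169 /324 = 0.52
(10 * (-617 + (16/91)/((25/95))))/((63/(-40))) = 3913.22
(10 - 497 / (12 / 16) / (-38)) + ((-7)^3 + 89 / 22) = -390641 / 1254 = -311.52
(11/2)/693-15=-1889/126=-14.99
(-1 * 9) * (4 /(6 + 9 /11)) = -132 /25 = -5.28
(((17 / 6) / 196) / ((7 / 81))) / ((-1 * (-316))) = 459 / 867104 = 0.00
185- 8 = 177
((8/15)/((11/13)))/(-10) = -52/825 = -0.06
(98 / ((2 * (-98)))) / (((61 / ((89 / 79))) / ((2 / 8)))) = -89 / 38552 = -0.00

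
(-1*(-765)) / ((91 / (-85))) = -65025 / 91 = -714.56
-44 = -44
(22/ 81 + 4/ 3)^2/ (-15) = -3380/ 19683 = -0.17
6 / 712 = 3 / 356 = 0.01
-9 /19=-0.47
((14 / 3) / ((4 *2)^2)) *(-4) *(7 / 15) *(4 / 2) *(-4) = 1.09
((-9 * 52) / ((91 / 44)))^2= 2509056 / 49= 51205.22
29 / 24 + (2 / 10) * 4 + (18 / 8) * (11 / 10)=269 / 60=4.48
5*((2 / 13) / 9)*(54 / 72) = 5 / 78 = 0.06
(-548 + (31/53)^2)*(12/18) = -3076742/8427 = -365.11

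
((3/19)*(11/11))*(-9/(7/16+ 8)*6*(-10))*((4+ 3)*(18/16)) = 1512/19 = 79.58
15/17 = 0.88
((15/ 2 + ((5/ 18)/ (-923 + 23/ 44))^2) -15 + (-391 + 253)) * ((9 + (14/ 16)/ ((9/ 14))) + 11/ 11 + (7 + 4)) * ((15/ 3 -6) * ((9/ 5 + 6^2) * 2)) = 43764163002568757/ 177926427468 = 245967.75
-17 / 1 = -17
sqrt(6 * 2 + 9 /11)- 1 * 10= -10 + sqrt(1551) /11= -6.42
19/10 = 1.90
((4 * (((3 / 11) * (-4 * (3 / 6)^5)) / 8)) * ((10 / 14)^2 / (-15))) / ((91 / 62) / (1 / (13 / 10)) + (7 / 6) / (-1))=2325 / 2973124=0.00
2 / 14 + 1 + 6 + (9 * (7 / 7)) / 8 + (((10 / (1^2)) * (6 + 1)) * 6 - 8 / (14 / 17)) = 418.55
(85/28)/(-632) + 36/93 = 209717/548576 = 0.38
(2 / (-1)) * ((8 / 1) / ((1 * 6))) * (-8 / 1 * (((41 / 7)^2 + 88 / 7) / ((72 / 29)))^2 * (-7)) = -4437291769 / 83349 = -53237.49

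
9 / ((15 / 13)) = 39 / 5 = 7.80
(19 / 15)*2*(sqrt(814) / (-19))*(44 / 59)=-88*sqrt(814) / 885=-2.84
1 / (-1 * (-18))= 1 / 18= 0.06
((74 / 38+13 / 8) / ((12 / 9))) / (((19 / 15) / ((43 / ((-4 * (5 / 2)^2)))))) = -210141 / 57760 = -3.64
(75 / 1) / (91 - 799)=-25 / 236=-0.11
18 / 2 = 9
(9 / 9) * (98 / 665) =14 / 95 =0.15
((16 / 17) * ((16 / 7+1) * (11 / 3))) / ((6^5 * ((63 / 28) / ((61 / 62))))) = 15433 / 24203529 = 0.00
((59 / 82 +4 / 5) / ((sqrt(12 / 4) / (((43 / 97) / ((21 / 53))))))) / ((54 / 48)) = 811324 * sqrt(3) / 1610685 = 0.87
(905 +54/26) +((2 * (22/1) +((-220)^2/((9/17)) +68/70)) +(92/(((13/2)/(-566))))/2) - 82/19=6875193412/77805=88364.42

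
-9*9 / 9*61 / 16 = -549 / 16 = -34.31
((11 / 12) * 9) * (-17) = -561 / 4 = -140.25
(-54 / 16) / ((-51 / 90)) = 405 / 68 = 5.96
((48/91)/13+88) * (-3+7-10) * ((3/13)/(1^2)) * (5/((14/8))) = -348.29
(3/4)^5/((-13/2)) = -243/6656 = -0.04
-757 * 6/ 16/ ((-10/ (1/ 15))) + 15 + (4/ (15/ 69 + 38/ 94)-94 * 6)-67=-5104453/ 8400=-607.67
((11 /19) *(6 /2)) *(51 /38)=1683 /722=2.33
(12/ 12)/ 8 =1/ 8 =0.12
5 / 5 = 1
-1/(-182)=1/182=0.01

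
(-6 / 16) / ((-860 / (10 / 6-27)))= -19 / 1720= -0.01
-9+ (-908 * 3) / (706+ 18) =-2310 / 181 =-12.76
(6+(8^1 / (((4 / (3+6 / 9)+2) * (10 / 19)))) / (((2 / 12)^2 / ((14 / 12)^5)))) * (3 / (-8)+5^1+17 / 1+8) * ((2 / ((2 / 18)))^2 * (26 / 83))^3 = 585036875215490256 / 48601895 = 12037326429.67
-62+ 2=-60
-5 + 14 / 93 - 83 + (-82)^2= 617162 / 93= 6636.15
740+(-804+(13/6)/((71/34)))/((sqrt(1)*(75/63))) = 116283/1775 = 65.51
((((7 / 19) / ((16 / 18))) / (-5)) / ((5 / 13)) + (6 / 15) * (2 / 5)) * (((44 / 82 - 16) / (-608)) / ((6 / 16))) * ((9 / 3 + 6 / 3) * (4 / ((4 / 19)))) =-66887 / 186960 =-0.36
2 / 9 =0.22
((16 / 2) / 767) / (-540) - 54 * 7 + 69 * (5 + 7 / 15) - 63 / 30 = -120113 / 41418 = -2.90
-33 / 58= -0.57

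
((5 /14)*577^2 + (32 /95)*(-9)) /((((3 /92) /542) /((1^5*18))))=35573032262.94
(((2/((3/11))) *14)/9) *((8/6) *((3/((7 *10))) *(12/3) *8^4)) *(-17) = -24510464/135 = -181558.99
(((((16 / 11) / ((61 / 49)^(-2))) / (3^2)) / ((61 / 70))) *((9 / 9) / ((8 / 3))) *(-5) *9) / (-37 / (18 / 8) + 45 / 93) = 83700 / 275429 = 0.30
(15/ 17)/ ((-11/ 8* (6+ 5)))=-120/ 2057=-0.06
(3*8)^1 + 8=32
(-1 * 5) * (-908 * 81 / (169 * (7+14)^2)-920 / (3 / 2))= 76307780 / 24843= 3071.60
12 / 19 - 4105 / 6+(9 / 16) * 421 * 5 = 456481 / 912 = 500.53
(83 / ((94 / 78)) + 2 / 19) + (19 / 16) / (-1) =968585 / 14288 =67.79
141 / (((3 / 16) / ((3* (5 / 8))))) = 1410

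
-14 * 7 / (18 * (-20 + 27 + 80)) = -49 / 783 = -0.06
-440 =-440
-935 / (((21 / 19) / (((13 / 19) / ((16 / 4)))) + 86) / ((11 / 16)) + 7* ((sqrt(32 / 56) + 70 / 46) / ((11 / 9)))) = -1448429340215 / 221639180533 + 16550807130* sqrt(7) / 221639180533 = -6.34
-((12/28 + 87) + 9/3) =-633/7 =-90.43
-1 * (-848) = 848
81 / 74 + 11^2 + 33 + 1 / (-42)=120490 / 777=155.07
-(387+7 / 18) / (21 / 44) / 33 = -13946 / 567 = -24.60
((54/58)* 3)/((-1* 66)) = -27/638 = -0.04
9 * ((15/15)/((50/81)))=729/50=14.58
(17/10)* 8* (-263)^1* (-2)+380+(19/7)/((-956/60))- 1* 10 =62933489/8365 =7523.43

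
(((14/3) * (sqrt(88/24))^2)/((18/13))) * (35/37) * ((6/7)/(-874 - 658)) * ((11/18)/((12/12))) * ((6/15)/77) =-143/6887106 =-0.00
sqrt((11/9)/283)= sqrt(3113)/849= 0.07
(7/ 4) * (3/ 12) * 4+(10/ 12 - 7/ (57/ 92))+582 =130709/ 228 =573.29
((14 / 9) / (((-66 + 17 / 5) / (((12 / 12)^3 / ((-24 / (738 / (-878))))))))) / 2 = -1435 / 3297768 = -0.00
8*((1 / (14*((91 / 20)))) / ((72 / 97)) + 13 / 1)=597202 / 5733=104.17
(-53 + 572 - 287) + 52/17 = 3996/17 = 235.06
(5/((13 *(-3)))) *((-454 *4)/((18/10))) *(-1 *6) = -90800/117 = -776.07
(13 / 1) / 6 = 2.17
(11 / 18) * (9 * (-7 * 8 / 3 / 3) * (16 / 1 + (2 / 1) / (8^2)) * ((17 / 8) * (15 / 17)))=-65835 / 64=-1028.67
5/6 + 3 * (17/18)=11/3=3.67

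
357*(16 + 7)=8211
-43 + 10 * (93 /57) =-507 /19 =-26.68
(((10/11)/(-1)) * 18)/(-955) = 36/2101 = 0.02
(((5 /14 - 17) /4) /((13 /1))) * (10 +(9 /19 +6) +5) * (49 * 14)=-1164534 /247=-4714.71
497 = 497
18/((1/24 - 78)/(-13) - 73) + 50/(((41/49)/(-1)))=-51447506/857105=-60.02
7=7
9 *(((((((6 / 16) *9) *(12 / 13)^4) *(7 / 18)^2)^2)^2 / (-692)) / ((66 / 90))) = -423519198323235840 / 1266287807275591237423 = -0.00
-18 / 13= -1.38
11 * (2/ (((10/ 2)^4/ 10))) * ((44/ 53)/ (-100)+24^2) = 33580316/ 165625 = 202.75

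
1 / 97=0.01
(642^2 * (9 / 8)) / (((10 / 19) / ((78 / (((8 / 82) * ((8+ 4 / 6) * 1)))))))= 6501784059 / 80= 81272300.74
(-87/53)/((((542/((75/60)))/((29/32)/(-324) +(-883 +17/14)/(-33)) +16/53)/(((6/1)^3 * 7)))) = -1753639948305/11679799238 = -150.14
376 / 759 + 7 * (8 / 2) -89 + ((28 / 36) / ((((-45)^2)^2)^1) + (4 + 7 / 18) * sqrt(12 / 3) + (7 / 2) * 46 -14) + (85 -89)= 91.27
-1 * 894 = -894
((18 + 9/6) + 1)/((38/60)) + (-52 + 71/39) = -13198/741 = -17.81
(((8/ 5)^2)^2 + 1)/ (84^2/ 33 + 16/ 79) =4102549/ 116240000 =0.04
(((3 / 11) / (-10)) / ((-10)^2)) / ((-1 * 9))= 1 / 33000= 0.00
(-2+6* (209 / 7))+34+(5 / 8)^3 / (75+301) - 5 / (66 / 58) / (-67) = 629299213601 / 2979508224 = 211.21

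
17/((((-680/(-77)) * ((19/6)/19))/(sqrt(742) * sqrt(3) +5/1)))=231/4 +231 * sqrt(2226)/20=602.68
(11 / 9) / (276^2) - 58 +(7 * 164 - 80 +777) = 1225138619 / 685584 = 1787.00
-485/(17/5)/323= -0.44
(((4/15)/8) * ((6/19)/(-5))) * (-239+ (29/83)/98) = 1943997/3863650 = 0.50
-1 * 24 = -24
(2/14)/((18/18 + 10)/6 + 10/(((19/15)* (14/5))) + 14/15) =570/22289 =0.03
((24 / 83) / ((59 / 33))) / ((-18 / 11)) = -484 / 4897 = -0.10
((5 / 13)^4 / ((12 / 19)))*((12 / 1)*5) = 59375 / 28561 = 2.08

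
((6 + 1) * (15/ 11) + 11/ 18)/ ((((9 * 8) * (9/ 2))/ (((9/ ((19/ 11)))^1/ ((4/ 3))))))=2011/ 16416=0.12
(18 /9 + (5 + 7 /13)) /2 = 49 /13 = 3.77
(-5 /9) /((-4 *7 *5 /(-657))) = -73 /28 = -2.61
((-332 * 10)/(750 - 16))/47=-1660/17249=-0.10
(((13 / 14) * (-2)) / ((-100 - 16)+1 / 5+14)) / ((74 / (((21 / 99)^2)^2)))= 0.00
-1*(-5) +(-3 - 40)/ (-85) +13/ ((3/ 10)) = 12454/ 255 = 48.84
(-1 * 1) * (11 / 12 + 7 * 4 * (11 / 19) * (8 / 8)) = -3905 / 228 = -17.13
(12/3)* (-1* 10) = -40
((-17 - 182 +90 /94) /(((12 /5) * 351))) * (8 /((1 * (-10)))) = 716 /3807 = 0.19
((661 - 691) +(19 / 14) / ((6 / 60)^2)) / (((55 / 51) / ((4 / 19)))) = 20.64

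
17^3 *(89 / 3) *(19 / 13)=8307883 / 39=213022.64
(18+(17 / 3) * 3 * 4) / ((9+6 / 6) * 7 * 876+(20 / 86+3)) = 3698 / 2636899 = 0.00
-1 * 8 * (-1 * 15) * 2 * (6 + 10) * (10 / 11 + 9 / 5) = 114432 / 11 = 10402.91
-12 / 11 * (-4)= 48 / 11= 4.36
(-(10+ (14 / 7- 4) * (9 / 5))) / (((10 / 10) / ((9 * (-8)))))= 2304 / 5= 460.80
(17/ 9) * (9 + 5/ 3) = 544/ 27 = 20.15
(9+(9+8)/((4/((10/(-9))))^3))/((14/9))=50363/9072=5.55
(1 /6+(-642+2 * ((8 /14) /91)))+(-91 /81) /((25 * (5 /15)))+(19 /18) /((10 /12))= -550960439 /859950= -640.69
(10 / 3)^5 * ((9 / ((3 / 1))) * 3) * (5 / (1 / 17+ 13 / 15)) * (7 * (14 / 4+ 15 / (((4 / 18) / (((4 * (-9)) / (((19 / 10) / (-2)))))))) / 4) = 904892734375 / 10089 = 89691023.33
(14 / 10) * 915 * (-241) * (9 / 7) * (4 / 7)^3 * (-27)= 685889856 / 343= 1999678.88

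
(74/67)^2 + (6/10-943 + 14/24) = -253340341/269340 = -940.60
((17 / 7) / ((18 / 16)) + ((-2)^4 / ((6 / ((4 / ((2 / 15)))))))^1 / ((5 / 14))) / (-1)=-14248 / 63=-226.16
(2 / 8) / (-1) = -1 / 4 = -0.25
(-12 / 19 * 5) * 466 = -1471.58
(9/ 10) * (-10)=-9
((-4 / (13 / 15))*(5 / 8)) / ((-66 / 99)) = 225 / 52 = 4.33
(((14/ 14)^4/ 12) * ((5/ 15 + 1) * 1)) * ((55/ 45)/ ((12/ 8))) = 22/ 243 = 0.09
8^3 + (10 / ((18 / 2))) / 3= 13834 / 27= 512.37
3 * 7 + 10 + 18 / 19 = 607 / 19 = 31.95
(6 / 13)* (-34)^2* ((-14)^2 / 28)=48552 / 13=3734.77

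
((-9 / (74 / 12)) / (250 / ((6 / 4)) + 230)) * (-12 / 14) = 486 / 154105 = 0.00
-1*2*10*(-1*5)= 100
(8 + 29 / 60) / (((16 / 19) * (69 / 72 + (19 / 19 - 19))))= -9671 / 16360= -0.59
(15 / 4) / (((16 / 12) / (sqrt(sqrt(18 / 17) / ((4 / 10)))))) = 45 * sqrt(15) * 34^(3 / 4) / 544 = 4.51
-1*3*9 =-27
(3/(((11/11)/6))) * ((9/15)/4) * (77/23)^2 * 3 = 480249/5290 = 90.78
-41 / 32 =-1.28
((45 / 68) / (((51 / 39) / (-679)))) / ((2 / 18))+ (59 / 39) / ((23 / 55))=-3202965475 / 1036932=-3088.89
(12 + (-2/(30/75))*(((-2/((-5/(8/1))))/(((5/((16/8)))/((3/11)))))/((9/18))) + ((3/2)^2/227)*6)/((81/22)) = 2.33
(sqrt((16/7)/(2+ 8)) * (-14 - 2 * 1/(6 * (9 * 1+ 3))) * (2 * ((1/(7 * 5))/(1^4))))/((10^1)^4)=-101 * sqrt(70)/22050000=-0.00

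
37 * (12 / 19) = 444 / 19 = 23.37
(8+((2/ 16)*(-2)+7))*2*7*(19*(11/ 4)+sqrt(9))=91273/ 8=11409.12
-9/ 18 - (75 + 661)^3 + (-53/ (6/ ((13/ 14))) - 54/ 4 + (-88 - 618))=-33489874673/ 84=-398688984.20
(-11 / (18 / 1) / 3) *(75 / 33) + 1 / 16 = -173 / 432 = -0.40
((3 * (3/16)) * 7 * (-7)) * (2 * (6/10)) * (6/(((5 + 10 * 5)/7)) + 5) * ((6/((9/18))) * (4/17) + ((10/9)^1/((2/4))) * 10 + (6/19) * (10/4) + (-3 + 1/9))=-621677259/142120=-4374.31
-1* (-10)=10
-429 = -429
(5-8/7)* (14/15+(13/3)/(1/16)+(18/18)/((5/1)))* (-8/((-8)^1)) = 1359/5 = 271.80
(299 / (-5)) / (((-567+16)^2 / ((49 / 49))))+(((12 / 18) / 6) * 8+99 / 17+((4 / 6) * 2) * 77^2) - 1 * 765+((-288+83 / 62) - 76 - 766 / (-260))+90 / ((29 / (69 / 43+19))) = 27574623453703493 / 4024742822685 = 6851.28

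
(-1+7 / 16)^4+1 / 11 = 137707 / 720896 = 0.19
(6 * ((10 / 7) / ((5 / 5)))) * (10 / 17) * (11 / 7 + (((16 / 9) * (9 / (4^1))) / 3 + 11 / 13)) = 204800 / 10829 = 18.91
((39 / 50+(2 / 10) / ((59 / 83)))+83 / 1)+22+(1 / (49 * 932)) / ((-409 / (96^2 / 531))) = 1461014399393 / 13775181350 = 106.06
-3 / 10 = -0.30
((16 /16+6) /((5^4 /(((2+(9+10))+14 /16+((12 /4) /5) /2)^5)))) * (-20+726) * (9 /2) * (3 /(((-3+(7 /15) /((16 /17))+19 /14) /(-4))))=769261333573962839799 /385400000000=1996007611.76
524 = 524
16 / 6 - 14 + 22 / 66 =-11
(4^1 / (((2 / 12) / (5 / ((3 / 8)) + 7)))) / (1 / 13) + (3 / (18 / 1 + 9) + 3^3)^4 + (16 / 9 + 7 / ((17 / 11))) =60965394245 / 111537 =546593.46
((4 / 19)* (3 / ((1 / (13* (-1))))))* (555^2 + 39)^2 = -14804934782976 / 19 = -779207093840.84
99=99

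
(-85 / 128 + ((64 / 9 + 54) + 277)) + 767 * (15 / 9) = 1861379 / 1152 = 1615.78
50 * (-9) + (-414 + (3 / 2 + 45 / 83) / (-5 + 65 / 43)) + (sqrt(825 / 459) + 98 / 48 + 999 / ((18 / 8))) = -20843479 / 49800 + 5 * sqrt(187) / 51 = -417.20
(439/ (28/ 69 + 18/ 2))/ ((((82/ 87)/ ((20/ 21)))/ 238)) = 298669260/ 26609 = 11224.37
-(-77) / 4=77 / 4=19.25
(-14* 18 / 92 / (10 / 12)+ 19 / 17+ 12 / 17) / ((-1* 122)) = 2861 / 238510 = 0.01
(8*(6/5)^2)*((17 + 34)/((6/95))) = 46512/5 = 9302.40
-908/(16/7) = -1589/4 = -397.25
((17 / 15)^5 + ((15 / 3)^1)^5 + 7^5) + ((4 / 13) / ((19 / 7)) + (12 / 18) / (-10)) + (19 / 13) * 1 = 19935.38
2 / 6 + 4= 13 / 3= 4.33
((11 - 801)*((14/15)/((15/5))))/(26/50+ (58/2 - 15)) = -55300/3267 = -16.93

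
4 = 4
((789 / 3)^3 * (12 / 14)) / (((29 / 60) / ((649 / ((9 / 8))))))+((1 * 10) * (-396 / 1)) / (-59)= 222901983868520 / 11977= 18610836091.55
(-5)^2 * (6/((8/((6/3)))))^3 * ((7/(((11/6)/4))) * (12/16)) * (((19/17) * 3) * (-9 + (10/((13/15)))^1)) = 7271775/884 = 8225.99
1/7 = 0.14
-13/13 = -1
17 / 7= 2.43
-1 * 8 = -8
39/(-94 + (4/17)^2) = -3757/9050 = -0.42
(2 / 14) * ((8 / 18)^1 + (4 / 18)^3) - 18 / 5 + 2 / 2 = -64679 / 25515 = -2.53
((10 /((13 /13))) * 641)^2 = 41088100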